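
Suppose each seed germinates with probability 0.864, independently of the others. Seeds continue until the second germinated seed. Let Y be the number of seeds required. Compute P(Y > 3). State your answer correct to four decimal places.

Needing more than 3 seeds ⇔ fewer than 2 successes in the first 3. With X ~ Binomial(3, 0.864), P(Y > 3) = P(X ≤ 1).
  k=0: C(3,0)·0.864^0·0.136^3 = 0.002515
  k=1: C(3,1)·0.864^1·0.136^2 = 0.047942
P(X ≤ 1) = 0.050457

0.0505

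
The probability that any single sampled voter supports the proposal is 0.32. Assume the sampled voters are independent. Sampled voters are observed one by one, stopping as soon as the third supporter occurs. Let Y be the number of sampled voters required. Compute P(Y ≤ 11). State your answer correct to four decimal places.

0.7361

Finishing within 11 sampled voters ⇔ at least 3 successes in the first 11. With X ~ Binomial(11, 0.32), P(Y ≤ 11) = 1 − P(X ≤ 2).
  k=0: C(11,0)·0.32^0·0.68^11 = 0.014375
  k=1: C(11,1)·0.32^1·0.68^10 = 0.074410
  k=2: C(11,2)·0.32^2·0.68^9 = 0.175083
1 − 0.263867 = 0.736133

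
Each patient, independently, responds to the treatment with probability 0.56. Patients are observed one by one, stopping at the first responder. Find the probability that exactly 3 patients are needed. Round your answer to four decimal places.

0.1084

Geometric (trials to first success), p = 0.56.
P(Y = 3) = (1−p)^2 · p = 0.1936 · 0.56 = 0.108416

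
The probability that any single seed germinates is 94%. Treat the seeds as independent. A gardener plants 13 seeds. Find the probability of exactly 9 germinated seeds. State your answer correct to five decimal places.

X ~ Binomial(n=13, p=0.94).
P(X=9) = C(13,9) · p^9 · (1−p)^4
= 715 · 0.57299 · 1.296e-05 = 0.0053096

0.00531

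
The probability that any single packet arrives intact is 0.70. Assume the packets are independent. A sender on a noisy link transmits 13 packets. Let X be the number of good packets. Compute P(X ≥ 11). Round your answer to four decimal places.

0.2025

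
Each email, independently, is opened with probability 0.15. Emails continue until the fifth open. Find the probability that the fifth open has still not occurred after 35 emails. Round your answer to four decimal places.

0.3807

Needing more than 35 emails ⇔ fewer than 5 successes in the first 35. With X ~ Binomial(35, 0.15), P(Y > 35) = P(X ≤ 4).
  k=0: C(35,0)·0.15^0·0.85^35 = 0.003386
  k=1: C(35,1)·0.15^1·0.85^34 = 0.020912
  k=2: C(35,2)·0.15^2·0.85^33 = 0.062737
  k=3: C(35,3)·0.15^3·0.85^32 = 0.121784
  k=4: C(35,4)·0.15^4·0.85^31 = 0.171930
P(X ≤ 4) = 0.380749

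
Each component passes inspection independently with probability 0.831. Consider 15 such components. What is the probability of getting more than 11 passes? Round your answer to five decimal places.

X ~ Binomial(15, 0.831); P(X ≥ 12) = Σ C(15,k) p^k (1−p)^(15−k) over k:
  k=12: C(15,12)·0.831^12·0.169^3 = 0.2381682
  k=13: C(15,13)·0.831^13·0.169^2 = 0.2702564
  k=14: C(15,14)·0.831^14·0.169^1 = 0.1898420
  k=15: C(15,15)·0.831^15·0.169^0 = 0.0622322
Total = 0.7604989

0.76050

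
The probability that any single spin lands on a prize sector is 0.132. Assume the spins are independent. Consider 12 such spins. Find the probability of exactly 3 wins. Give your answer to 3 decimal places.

0.142

X ~ Binomial(n=12, p=0.132).
P(X=3) = C(12,3) · p^3 · (1−p)^9
= 220 · 0.0023 · 0.27969 = 0.14152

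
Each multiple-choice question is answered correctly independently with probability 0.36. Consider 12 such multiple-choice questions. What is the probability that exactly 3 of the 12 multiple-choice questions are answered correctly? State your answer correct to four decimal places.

X ~ Binomial(n=12, p=0.36).
P(X=3) = C(12,3) · p^3 · (1−p)^9
= 220 · 0.046656 · 0.018014 = 0.184906

0.1849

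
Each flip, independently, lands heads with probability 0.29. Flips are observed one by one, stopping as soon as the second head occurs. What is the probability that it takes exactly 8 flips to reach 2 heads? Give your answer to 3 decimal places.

Y = trial on which the second success occurs; negative binomial, r=2, p=0.29.
P(Y=8) = C(7,1) · p^2 · (1−p)^6
= 7 · 0.0841 · 0.1281 = 0.07541

0.075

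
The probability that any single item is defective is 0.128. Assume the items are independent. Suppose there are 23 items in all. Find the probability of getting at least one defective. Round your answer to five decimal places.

0.95716

P(at least one) = 1 − P(none) = 1 − (1 − 0.128)^23
= 1 − 0.0428429 = 0.9571571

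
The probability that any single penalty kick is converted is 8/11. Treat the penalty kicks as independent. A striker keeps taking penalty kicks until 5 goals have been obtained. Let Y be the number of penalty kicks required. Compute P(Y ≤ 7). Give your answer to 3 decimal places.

Finishing within 7 penalty kicks ⇔ at least 5 successes in the first 7. With X ~ Binomial(7, 0.727273), P(Y ≤ 7) = 1 − P(X ≤ 4).
  k=0: C(7,0)·0.727273^0·0.272727^7 = 0.00011
  k=1: C(7,1)·0.727273^1·0.272727^6 = 0.00209
  k=2: C(7,2)·0.727273^2·0.272727^5 = 0.01676
  k=3: C(7,3)·0.727273^3·0.272727^4 = 0.07449
  k=4: C(7,4)·0.727273^4·0.272727^3 = 0.19863
1 − 0.29208 = 0.70792

0.708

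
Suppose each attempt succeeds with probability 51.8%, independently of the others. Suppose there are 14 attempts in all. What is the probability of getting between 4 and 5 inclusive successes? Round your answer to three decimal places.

0.154

X ~ Binomial(14, 0.518); P(4 ≤ X ≤ 5) = Σ C(14,k) p^k (1−p)^(14−k) over k:
  k=4: C(14,4)·0.518^4·0.482^10 = 0.04878
  k=5: C(14,5)·0.518^5·0.482^9 = 0.10484
Total = 0.15362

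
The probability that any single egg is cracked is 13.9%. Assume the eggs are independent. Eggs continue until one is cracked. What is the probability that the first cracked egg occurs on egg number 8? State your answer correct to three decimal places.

0.049

Geometric (trials to first success), p = 0.139.
P(Y = 8) = (1−p)^7 · p = 0.35077 · 0.139 = 0.04876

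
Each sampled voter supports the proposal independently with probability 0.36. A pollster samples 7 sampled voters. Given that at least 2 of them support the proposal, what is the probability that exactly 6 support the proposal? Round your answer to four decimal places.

X ~ Binomial(7, 0.36). Want P(X=6 | X≥2) = P(X=6) / P(X≥2).
P(X=6) = C(7,6)·0.36^6·0.64^1 = 0.009752
P(X≥2) = 1 − 0.043980 − 0.173173 = 0.782846
Ratio = 0.009752 / 0.782846 = 0.012457

0.0125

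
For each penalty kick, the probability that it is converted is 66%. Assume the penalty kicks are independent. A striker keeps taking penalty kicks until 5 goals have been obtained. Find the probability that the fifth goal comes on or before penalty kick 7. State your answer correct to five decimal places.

0.55528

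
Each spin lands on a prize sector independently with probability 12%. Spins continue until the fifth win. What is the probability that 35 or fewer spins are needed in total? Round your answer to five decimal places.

0.41249

Finishing within 35 spins ⇔ at least 5 successes in the first 35. With X ~ Binomial(35, 0.12), P(Y ≤ 35) = 1 − P(X ≤ 4).
  k=0: C(35,0)·0.12^0·0.88^35 = 0.0113997
  k=1: C(35,1)·0.12^1·0.88^34 = 0.0544077
  k=2: C(35,2)·0.12^2·0.88^33 = 0.1261269
  k=3: C(35,3)·0.12^3·0.88^32 = 0.1891903
  k=4: C(35,4)·0.12^4·0.88^31 = 0.2063894
1 − 0.5875140 = 0.4124860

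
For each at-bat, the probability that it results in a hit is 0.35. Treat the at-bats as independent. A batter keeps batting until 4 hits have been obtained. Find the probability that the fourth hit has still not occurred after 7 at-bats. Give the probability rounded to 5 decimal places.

0.80015

Needing more than 7 at-bats ⇔ fewer than 4 successes in the first 7. With X ~ Binomial(7, 0.35), P(Y > 7) = P(X ≤ 3).
  k=0: C(7,0)·0.35^0·0.65^7 = 0.0490223
  k=1: C(7,1)·0.35^1·0.65^6 = 0.1847763
  k=2: C(7,2)·0.35^2·0.65^5 = 0.2984848
  k=3: C(7,3)·0.35^3·0.65^4 = 0.2678709
P(X ≤ 3) = 0.8001543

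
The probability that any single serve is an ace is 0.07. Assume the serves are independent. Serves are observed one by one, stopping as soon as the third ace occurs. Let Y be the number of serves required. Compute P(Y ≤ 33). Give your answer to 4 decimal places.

0.4095

Finishing within 33 serves ⇔ at least 3 successes in the first 33. With X ~ Binomial(33, 0.07), P(Y ≤ 33) = 1 − P(X ≤ 2).
  k=0: C(33,0)·0.07^0·0.93^33 = 0.091188
  k=1: C(33,1)·0.07^1·0.93^32 = 0.226499
  k=2: C(33,2)·0.07^2·0.93^31 = 0.272773
1 − 0.590460 = 0.409540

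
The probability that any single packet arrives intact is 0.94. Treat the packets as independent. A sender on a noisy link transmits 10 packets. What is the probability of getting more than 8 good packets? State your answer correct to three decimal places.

X ~ Binomial(10, 0.94); P(X ≥ 9) = Σ C(10,k) p^k (1−p)^(10−k) over k:
  k=9: C(10,9)·0.94^9·0.06^1 = 0.34380
  k=10: C(10,10)·0.94^10·0.06^0 = 0.53862
Total = 0.88241

0.882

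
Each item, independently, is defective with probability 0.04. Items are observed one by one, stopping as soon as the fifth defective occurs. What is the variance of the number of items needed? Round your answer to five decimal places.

3000.00000

Y = total items until the fifth success; negative binomial with r=5, p=0.04.
Var(Y) = r(1−p)/p² = 5·0.96 / 0.04² = 3000.0000000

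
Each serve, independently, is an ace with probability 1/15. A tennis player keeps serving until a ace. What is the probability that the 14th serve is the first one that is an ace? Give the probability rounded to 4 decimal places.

0.0272

Geometric (trials to first success), p = 0.066667.
P(Y = 14) = (1−p)^13 · p = 0.40783 · 0.066667 = 0.027189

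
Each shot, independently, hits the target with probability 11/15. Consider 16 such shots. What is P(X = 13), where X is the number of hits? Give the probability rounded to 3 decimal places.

X ~ Binomial(n=16, p=0.733333).
P(X=13) = C(16,13) · p^13 · (1−p)^3
= 560 · 0.017739 · 0.018963 = 0.18837

0.188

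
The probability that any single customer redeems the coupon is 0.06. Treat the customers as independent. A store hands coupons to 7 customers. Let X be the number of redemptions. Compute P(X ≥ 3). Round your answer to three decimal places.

0.006

X ~ Binomial(7, 0.06); P(X ≥ 3) = Σ C(7,k) p^k (1−p)^(7−k) over k:
  k=3: C(7,3)·0.06^3·0.94^4 = 0.00590
  k=4: C(7,4)·0.06^4·0.94^3 = 0.00038
  k=5: C(7,5)·0.06^5·0.94^2 = 0.00001
  k=6: C(7,6)·0.06^6·0.94^1 = 0.00000
  k=7: C(7,7)·0.06^7·0.94^0 = 0.00000
Total = 0.00629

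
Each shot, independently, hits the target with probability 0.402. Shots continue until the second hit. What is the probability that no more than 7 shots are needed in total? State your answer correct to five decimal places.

0.84397

Finishing within 7 shots ⇔ at least 2 successes in the first 7. With X ~ Binomial(7, 0.402), P(Y ≤ 7) = 1 − P(X ≤ 1).
  k=0: C(7,0)·0.402^0·0.598^7 = 0.0273469
  k=1: C(7,1)·0.402^1·0.598^6 = 0.1286860
1 − 0.1560329 = 0.8439671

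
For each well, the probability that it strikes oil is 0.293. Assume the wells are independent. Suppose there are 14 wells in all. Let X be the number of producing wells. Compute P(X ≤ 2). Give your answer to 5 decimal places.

0.17487

X ~ Binomial(14, 0.293); P(X ≤ 2) = Σ C(14,k) p^k (1−p)^(14−k) over k:
  k=0: C(14,0)·0.293^0·0.707^14 = 0.0077960
  k=1: C(14,1)·0.293^1·0.707^13 = 0.0452322
  k=2: C(14,2)·0.293^2·0.707^12 = 0.1218455
Total = 0.1748738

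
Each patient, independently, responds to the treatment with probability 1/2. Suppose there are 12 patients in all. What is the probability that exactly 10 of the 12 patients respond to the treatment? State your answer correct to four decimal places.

0.0161

X ~ Binomial(n=12, p=0.50).
P(X=10) = C(12,10) · p^10 · (1−p)^2
= 66 · 0.00097656 · 0.25 = 0.016113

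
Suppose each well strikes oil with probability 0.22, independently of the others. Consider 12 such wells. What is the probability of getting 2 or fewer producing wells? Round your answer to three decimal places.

0.489

X ~ Binomial(12, 0.22); P(X ≤ 2) = Σ C(12,k) p^k (1−p)^(12−k) over k:
  k=0: C(12,0)·0.22^0·0.78^12 = 0.05071
  k=1: C(12,1)·0.22^1·0.78^11 = 0.17165
  k=2: C(12,2)·0.22^2·0.78^10 = 0.26628
Total = 0.48864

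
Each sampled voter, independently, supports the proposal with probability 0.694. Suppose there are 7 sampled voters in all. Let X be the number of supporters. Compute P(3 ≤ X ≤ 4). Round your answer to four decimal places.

X ~ Binomial(7, 0.694); P(3 ≤ X ≤ 4) = Σ C(7,k) p^k (1−p)^(7−k) over k:
  k=3: C(7,3)·0.694^3·0.306^4 = 0.102573
  k=4: C(7,4)·0.694^4·0.306^3 = 0.232632
Total = 0.335205

0.3352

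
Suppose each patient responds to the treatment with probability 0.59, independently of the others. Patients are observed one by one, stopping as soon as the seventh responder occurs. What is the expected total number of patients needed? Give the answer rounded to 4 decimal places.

Y = total patients until the seventh success; negative binomial with r=7, p=0.59.
E[Y] = r / p = 7 / 0.59 = 11.864407

11.8644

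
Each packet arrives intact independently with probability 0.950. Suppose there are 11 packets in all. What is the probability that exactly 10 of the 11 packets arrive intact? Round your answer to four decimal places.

X ~ Binomial(n=11, p=0.95).
P(X=10) = C(11,10) · p^10 · (1−p)^1
= 11 · 0.59874 · 0.05 = 0.329305

0.3293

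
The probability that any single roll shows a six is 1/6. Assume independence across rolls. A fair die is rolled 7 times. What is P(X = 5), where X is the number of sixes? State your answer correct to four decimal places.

0.0019

X ~ Binomial(n=7, p=0.166667).
P(X=5) = C(7,5) · p^5 · (1−p)^2
= 21 · 0.0001286 · 0.69444 = 0.001875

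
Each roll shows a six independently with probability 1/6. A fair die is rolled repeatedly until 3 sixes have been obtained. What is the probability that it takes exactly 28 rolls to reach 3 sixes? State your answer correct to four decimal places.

Y = trial on which the third success occurs; negative binomial, r=3, p=0.166667.
P(Y=28) = C(27,2) · p^3 · (1−p)^25
= 351 · 0.0046296 · 0.010483 = 0.017034

0.0170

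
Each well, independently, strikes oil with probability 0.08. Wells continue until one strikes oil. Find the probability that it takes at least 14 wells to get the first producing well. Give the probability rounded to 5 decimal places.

Y = number of wells to the first success; geometric, p = 0.08.
P(Y > 13) = P(first 13 all fail) = (1−p)^13 = 0.3382531

0.33825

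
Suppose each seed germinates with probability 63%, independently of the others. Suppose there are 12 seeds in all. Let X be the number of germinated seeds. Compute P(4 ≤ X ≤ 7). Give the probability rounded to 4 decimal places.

X ~ Binomial(12, 0.63); P(4 ≤ X ≤ 7) = Σ C(12,k) p^k (1−p)^(12−k) over k:
  k=4: C(12,4)·0.63^4·0.37^8 = 0.027389
  k=5: C(12,5)·0.63^5·0.37^7 = 0.074617
  k=6: C(12,6)·0.63^6·0.37^6 = 0.148226
  k=7: C(12,7)·0.63^7·0.37^5 = 0.216330
Total = 0.466564

0.4666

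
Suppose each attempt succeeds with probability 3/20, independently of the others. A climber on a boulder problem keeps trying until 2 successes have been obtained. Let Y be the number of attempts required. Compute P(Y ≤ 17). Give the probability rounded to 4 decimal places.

0.7475

Finishing within 17 attempts ⇔ at least 2 successes in the first 17. With X ~ Binomial(17, 0.15), P(Y ≤ 17) = 1 − P(X ≤ 1).
  k=0: C(17,0)·0.15^0·0.85^17 = 0.063113
  k=1: C(17,1)·0.15^1·0.85^16 = 0.189340
1 − 0.252454 = 0.747546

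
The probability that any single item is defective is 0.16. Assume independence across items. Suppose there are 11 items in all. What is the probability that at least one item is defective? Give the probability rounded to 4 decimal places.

P(at least one) = 1 − P(none) = 1 − (1 − 0.16)^11
= 1 − 0.146917 = 0.853083

0.8531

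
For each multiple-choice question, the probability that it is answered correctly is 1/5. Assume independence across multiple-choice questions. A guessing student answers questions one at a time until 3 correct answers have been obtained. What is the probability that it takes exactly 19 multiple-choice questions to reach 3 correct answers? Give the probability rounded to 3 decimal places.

Y = trial on which the third success occurs; negative binomial, r=3, p=0.20.
P(Y=19) = C(18,2) · p^3 · (1−p)^16
= 153 · 0.008 · 0.028147 = 0.03445

0.034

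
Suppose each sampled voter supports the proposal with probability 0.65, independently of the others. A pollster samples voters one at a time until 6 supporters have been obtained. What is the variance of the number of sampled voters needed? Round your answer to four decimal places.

Y = total sampled voters until the sixth success; negative binomial with r=6, p=0.65.
Var(Y) = r(1−p)/p² = 6·0.35 / 0.65² = 4.970414

4.9704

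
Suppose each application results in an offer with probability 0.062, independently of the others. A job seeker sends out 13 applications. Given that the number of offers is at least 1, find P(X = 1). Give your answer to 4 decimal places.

X ~ Binomial(13, 0.062). Want P(X=1 | X≥1) = P(X=1) / P(X≥1).
P(X=1) = C(13,1)·0.062^1·0.938^12 = 0.373912
P(X≥1) = 1 − 0.435148 = 0.564852
Ratio = 0.373912 / 0.564852 = 0.661964

0.6620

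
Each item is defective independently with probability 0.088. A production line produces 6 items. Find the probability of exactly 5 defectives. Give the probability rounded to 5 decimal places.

0.00003

X ~ Binomial(n=6, p=0.088).
P(X=5) = C(6,5) · p^5 · (1−p)^1
= 6 · 5.2773e-06 · 0.912 = 0.0000289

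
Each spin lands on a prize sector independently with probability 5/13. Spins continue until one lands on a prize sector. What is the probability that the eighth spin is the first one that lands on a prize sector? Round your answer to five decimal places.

0.01285

Geometric (trials to first success), p = 0.384615.
P(Y = 8) = (1−p)^7 · p = 0.033422 · 0.384615 = 0.0128544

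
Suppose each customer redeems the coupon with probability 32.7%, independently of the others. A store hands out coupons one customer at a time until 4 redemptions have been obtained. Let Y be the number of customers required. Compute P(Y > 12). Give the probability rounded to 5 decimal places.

0.41136

Needing more than 12 customers ⇔ fewer than 4 successes in the first 12. With X ~ Binomial(12, 0.327), P(Y > 12) = P(X ≤ 3).
  k=0: C(12,0)·0.327^0·0.673^12 = 0.0086334
  k=1: C(12,1)·0.327^1·0.673^11 = 0.0503379
  k=2: C(12,2)·0.327^2·0.673^10 = 0.1345210
  k=3: C(12,3)·0.327^3·0.673^9 = 0.2178720
P(X ≤ 3) = 0.4113643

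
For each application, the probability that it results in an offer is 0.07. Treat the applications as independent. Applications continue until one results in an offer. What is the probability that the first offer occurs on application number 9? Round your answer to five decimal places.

0.03917

Geometric (trials to first success), p = 0.07.
P(Y = 9) = (1−p)^8 · p = 0.55958 · 0.07 = 0.0391707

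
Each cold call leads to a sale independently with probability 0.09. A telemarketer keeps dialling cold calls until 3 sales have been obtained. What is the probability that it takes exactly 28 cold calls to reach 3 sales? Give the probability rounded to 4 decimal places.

0.0242

Y = trial on which the third success occurs; negative binomial, r=3, p=0.09.
P(Y=28) = C(27,2) · p^3 · (1−p)^25
= 351 · 0.000729 · 0.094631 = 0.024214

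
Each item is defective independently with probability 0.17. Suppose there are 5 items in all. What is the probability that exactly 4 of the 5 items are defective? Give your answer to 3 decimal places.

0.003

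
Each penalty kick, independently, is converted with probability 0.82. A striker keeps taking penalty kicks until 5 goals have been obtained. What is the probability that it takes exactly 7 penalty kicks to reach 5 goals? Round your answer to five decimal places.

Y = trial on which the fifth success occurs; negative binomial, r=5, p=0.82.
P(Y=7) = C(6,4) · p^5 · (1−p)^2
= 15 · 0.37074 · 0.0324 = 0.1801796

0.18018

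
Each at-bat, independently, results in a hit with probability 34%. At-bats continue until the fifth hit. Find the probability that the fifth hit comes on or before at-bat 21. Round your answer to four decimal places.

0.8911

Finishing within 21 at-bats ⇔ at least 5 successes in the first 21. With X ~ Binomial(21, 0.34), P(Y ≤ 21) = 1 − P(X ≤ 4).
  k=0: C(21,0)·0.34^0·0.66^21 = 0.000162
  k=1: C(21,1)·0.34^1·0.66^20 = 0.001756
  k=2: C(21,2)·0.34^2·0.66^19 = 0.009047
  k=3: C(21,3)·0.34^3·0.66^18 = 0.029517
  k=4: C(21,4)·0.34^4·0.66^17 = 0.068427
1 − 0.108910 = 0.891090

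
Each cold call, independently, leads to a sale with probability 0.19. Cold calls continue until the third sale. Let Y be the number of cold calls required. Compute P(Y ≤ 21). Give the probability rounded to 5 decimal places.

0.79071

Finishing within 21 cold calls ⇔ at least 3 successes in the first 21. With X ~ Binomial(21, 0.19), P(Y ≤ 21) = 1 − P(X ≤ 2).
  k=0: C(21,0)·0.19^0·0.81^21 = 0.0119725
  k=1: C(21,1)·0.19^1·0.81^20 = 0.0589757
  k=2: C(21,2)·0.19^2·0.81^19 = 0.1383381
1 − 0.2092864 = 0.7907136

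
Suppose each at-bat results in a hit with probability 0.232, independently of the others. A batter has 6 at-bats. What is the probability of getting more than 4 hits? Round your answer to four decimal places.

X ~ Binomial(6, 0.232); P(X ≥ 5) = Σ C(6,k) p^k (1−p)^(6−k) over k:
  k=5: C(6,5)·0.232^5·0.768^1 = 0.003097
  k=6: C(6,6)·0.232^6·0.768^0 = 0.000156
Total = 0.003253

0.0033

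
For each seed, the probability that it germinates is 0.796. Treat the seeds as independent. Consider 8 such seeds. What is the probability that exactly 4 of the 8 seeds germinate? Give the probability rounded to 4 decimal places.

0.0487

X ~ Binomial(n=8, p=0.796).
P(X=4) = C(8,4) · p^4 · (1−p)^4
= 70 · 0.40147 · 0.0017319 = 0.048671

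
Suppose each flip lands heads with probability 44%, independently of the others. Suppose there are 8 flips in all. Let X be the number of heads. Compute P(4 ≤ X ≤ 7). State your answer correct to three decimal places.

0.498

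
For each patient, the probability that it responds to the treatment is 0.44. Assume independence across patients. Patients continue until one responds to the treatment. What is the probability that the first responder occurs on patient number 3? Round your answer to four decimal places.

Geometric (trials to first success), p = 0.44.
P(Y = 3) = (1−p)^2 · p = 0.3136 · 0.44 = 0.137984

0.1380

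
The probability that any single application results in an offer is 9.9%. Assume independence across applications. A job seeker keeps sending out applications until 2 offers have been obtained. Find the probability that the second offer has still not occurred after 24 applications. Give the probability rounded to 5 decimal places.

0.29795

Needing more than 24 applications ⇔ fewer than 2 successes in the first 24. With X ~ Binomial(24, 0.099), P(Y > 24) = P(X ≤ 1).
  k=0: C(24,0)·0.099^0·0.901^24 = 0.0819210
  k=1: C(24,1)·0.099^1·0.901^23 = 0.2160313
P(X ≤ 1) = 0.2979522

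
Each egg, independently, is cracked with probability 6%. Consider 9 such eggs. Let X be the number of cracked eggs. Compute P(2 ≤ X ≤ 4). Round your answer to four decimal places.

X ~ Binomial(9, 0.06); P(2 ≤ X ≤ 4) = Σ C(9,k) p^k (1−p)^(9−k) over k:
  k=2: C(9,2)·0.06^2·0.94^7 = 0.084043
  k=3: C(9,3)·0.06^3·0.94^6 = 0.012517
  k=4: C(9,4)·0.06^4·0.94^5 = 0.001198
Total = 0.097758

0.0978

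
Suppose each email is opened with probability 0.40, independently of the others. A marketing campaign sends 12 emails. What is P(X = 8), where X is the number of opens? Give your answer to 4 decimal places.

0.0420

X ~ Binomial(n=12, p=0.40).
P(X=8) = C(12,8) · p^8 · (1−p)^4
= 495 · 0.00065536 · 0.1296 = 0.042043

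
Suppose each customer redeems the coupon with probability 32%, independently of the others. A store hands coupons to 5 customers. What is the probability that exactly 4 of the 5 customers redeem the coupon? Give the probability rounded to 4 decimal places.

X ~ Binomial(n=5, p=0.32).
P(X=4) = C(5,4) · p^4 · (1−p)^1
= 5 · 0.010486 · 0.68 = 0.035652

0.0357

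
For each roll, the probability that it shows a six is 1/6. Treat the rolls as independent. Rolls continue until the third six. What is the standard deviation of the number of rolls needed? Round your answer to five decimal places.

9.48683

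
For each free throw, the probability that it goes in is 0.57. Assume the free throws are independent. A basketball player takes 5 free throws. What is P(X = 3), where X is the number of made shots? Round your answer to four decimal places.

X ~ Binomial(n=5, p=0.57).
P(X=3) = C(5,3) · p^3 · (1−p)^2
= 10 · 0.18519 · 0.1849 = 0.342422

0.3424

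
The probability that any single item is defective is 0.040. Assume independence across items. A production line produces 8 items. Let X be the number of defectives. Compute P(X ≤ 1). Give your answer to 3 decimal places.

X ~ Binomial(8, 0.04); P(X ≤ 1) = Σ C(8,k) p^k (1−p)^(8−k) over k:
  k=0: C(8,0)·0.04^0·0.96^8 = 0.72139
  k=1: C(8,1)·0.04^1·0.96^7 = 0.24046
Total = 0.96185

0.962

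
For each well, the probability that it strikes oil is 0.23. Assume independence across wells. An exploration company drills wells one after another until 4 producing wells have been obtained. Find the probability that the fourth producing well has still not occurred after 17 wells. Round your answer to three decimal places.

0.427

Needing more than 17 wells ⇔ fewer than 4 successes in the first 17. With X ~ Binomial(17, 0.23), P(Y > 17) = P(X ≤ 3).
  k=0: C(17,0)·0.23^0·0.77^17 = 0.01176
  k=1: C(17,1)·0.23^1·0.77^16 = 0.05971
  k=2: C(17,2)·0.23^2·0.77^15 = 0.14268
  k=3: C(17,3)·0.23^3·0.77^14 = 0.21309
P(X ≤ 3) = 0.42723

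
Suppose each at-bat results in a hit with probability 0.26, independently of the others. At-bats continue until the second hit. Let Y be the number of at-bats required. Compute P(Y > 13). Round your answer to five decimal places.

Needing more than 13 at-bats ⇔ fewer than 2 successes in the first 13. With X ~ Binomial(13, 0.26), P(Y > 13) = P(X ≤ 1).
  k=0: C(13,0)·0.26^0·0.74^13 = 0.0199532
  k=1: C(13,1)·0.26^1·0.74^12 = 0.0911375
P(X ≤ 1) = 0.1110907

0.11109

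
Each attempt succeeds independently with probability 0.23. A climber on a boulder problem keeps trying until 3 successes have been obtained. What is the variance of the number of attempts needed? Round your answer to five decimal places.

Y = total attempts until the third success; negative binomial with r=3, p=0.23.
Var(Y) = r(1−p)/p² = 3·0.77 / 0.23² = 43.6672968

43.66730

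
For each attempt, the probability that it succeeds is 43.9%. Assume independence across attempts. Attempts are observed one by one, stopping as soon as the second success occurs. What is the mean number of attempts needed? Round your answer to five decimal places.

Y = total attempts until the second success; negative binomial with r=2, p=0.439.
E[Y] = r / p = 2 / 0.439 = 4.5558087

4.55581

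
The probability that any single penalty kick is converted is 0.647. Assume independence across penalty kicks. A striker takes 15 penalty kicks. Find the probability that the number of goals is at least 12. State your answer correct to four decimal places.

X ~ Binomial(15, 0.647); P(X ≥ 12) = Σ C(15,k) p^k (1−p)^(15−k) over k:
  k=12: C(15,12)·0.647^12·0.353^3 = 0.107693
  k=13: C(15,13)·0.647^13·0.353^2 = 0.045551
  k=14: C(15,14)·0.647^14·0.353^1 = 0.011927
  k=15: C(15,15)·0.647^15·0.353^0 = 0.001457
Total = 0.166628

0.1666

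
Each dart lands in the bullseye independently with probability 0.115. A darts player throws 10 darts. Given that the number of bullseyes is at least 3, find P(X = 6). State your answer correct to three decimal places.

0.003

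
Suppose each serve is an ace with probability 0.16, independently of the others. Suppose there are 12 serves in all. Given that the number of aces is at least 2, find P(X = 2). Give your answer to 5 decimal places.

X ~ Binomial(12, 0.16). Want P(X=2 | X≥2) = P(X=2) / P(X≥2).
P(X=2) = C(12,2)·0.16^2·0.84^10 = 0.2955131
P(X≥2) = 1 − 0.1234103 − 0.2820807 = 0.5945090
Ratio = 0.2955131 / 0.5945090 = 0.4970709

0.49707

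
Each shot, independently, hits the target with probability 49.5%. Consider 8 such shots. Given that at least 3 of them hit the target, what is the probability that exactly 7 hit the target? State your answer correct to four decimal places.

0.0347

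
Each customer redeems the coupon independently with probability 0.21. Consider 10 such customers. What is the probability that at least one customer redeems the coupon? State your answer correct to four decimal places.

P(at least one) = 1 − P(none) = 1 − (1 − 0.21)^10
= 1 − 0.094683 = 0.905317

0.9053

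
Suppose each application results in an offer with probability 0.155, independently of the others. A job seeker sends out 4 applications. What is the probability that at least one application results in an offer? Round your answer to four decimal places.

P(at least one) = 1 − P(none) = 1 − (1 − 0.155)^4
= 1 − 0.509832 = 0.490168

0.4902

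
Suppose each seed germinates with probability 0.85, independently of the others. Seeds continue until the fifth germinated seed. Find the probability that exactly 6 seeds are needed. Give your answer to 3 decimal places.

Y = trial on which the fifth success occurs; negative binomial, r=5, p=0.85.
P(Y=6) = C(5,4) · p^5 · (1−p)^1
= 5 · 0.44371 · 0.15 = 0.33278

0.333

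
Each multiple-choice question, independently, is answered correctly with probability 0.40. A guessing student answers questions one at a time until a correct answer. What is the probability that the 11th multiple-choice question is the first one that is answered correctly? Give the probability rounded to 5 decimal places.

0.00242

Geometric (trials to first success), p = 0.40.
P(Y = 11) = (1−p)^10 · p = 0.0060466 · 0.40 = 0.0024186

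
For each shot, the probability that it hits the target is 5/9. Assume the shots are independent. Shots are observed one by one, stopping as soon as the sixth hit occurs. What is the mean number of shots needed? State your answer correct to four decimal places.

Y = total shots until the sixth success; negative binomial with r=6, p=0.555556.
E[Y] = r / p = 6 / 0.555556 = 10.800000

10.8000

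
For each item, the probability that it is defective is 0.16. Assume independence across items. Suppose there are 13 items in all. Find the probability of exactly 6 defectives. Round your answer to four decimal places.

0.0085

X ~ Binomial(n=13, p=0.16).
P(X=6) = C(13,6) · p^6 · (1−p)^7
= 1716 · 1.6777e-05 · 0.29509 = 0.008496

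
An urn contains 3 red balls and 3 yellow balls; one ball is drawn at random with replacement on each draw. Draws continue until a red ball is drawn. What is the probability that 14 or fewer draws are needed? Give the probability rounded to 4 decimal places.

0.9999

Y = number of draws to the first success; geometric, p = 0.50.
P(Y ≤ 14) = 1 − (1−p)^14 = 1 − 0.000061 = 0.999939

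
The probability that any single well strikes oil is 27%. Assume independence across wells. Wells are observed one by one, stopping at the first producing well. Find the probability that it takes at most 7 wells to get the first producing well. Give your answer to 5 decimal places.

0.88953

Y = number of wells to the first success; geometric, p = 0.27.
P(Y ≤ 7) = 1 − (1−p)^7 = 1 − 0.1104740 = 0.8895260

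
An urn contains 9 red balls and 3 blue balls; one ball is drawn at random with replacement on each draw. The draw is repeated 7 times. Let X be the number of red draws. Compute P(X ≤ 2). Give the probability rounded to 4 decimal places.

0.0129

X ~ Binomial(7, 0.75); P(X ≤ 2) = Σ C(7,k) p^k (1−p)^(7−k) over k:
  k=0: C(7,0)·0.75^0·0.25^7 = 0.000061
  k=1: C(7,1)·0.75^1·0.25^6 = 0.001282
  k=2: C(7,2)·0.75^2·0.25^5 = 0.011536
Total = 0.012878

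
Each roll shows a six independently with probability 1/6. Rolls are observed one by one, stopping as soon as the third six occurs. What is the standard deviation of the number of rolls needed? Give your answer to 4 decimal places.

9.4868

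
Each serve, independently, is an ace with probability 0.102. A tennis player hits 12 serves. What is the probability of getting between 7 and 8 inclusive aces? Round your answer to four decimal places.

0.0001

X ~ Binomial(12, 0.102); P(7 ≤ X ≤ 8) = Σ C(12,k) p^k (1−p)^(12−k) over k:
  k=7: C(12,7)·0.102^7·0.898^5 = 0.000053
  k=8: C(12,8)·0.102^8·0.898^4 = 0.000004
Total = 0.000057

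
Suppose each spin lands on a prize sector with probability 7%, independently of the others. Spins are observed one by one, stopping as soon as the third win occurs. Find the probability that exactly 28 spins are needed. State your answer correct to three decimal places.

0.020

Y = trial on which the third success occurs; negative binomial, r=3, p=0.07.
P(Y=28) = C(27,2) · p^3 · (1−p)^25
= 351 · 0.000343 · 0.16296 = 0.01962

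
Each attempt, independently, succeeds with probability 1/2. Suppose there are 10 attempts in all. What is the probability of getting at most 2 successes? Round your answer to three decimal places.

0.055

X ~ Binomial(10, 0.50); P(X ≤ 2) = Σ C(10,k) p^k (1−p)^(10−k) over k:
  k=0: C(10,0)·0.50^0·0.50^10 = 0.00098
  k=1: C(10,1)·0.50^1·0.50^9 = 0.00977
  k=2: C(10,2)·0.50^2·0.50^8 = 0.04395
Total = 0.05469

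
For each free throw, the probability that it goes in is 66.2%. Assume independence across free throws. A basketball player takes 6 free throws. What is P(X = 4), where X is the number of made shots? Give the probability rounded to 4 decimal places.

X ~ Binomial(n=6, p=0.662).
P(X=4) = C(6,4) · p^4 · (1−p)^2
= 15 · 0.19206 · 0.11424 = 0.329122

0.3291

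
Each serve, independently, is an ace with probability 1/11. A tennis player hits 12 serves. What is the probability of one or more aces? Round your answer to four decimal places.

P(at least one) = 1 − P(none) = 1 − (1 − 0.090909)^12
= 1 − 0.318631 = 0.681369

0.6814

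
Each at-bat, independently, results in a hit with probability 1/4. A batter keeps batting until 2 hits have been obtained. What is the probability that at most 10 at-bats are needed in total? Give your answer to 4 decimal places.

Finishing within 10 at-bats ⇔ at least 2 successes in the first 10. With X ~ Binomial(10, 0.25), P(Y ≤ 10) = 1 − P(X ≤ 1).
  k=0: C(10,0)·0.25^0·0.75^10 = 0.056314
  k=1: C(10,1)·0.25^1·0.75^9 = 0.187712
1 − 0.244025 = 0.755975

0.7560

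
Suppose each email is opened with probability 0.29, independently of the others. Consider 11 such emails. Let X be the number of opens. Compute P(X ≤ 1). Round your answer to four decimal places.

0.1270

X ~ Binomial(11, 0.29); P(X ≤ 1) = Σ C(11,k) p^k (1−p)^(11−k) over k:
  k=0: C(11,0)·0.29^0·0.71^11 = 0.023112
  k=1: C(11,1)·0.29^1·0.71^10 = 0.103842
Total = 0.126954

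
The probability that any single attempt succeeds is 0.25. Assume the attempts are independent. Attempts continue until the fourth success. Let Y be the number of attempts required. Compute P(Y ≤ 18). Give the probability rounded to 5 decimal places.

0.69431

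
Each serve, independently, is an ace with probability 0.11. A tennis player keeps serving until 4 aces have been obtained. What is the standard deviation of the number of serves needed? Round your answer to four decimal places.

17.1527

Y = total serves until the fourth success; negative binomial with r=4, p=0.11.
SD(Y) = √[r(1−p)/p²] = √(294.214876) = 17.152693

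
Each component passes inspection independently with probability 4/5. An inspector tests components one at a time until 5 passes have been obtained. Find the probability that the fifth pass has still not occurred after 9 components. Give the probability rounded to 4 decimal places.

0.0196

Needing more than 9 components ⇔ fewer than 5 successes in the first 9. With X ~ Binomial(9, 0.80), P(Y > 9) = P(X ≤ 4).
  k=0: C(9,0)·0.80^0·0.20^9 = 0.000001
  k=1: C(9,1)·0.80^1·0.20^8 = 0.000018
  k=2: C(9,2)·0.80^2·0.20^7 = 0.000295
  k=3: C(9,3)·0.80^3·0.20^6 = 0.002753
  k=4: C(9,4)·0.80^4·0.20^5 = 0.016515
P(X ≤ 4) = 0.019581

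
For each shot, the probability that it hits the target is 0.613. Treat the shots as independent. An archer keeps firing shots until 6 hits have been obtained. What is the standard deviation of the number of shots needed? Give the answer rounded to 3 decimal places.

2.486

Y = total shots until the sixth success; negative binomial with r=6, p=0.613.
SD(Y) = √[r(1−p)/p²] = √(6.17933) = 2.48583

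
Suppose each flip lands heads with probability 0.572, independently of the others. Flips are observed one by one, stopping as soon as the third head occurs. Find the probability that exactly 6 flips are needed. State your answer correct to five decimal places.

0.14673

Y = trial on which the third success occurs; negative binomial, r=3, p=0.572.
P(Y=6) = C(5,2) · p^3 · (1−p)^3
= 10 · 0.18715 · 0.078403 = 0.1467302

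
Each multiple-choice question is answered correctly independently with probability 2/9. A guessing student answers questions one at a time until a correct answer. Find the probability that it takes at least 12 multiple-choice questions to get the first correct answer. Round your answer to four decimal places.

Y = number of multiple-choice questions to the first success; geometric, p = 0.222222.
P(Y > 11) = P(first 11 all fail) = (1−p)^11 = 0.063010

0.0630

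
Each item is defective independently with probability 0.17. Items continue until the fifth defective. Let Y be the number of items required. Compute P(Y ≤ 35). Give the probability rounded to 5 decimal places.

0.73292

Finishing within 35 items ⇔ at least 5 successes in the first 35. With X ~ Binomial(35, 0.17), P(Y ≤ 35) = 1 − P(X ≤ 4).
  k=0: C(35,0)·0.17^0·0.83^35 = 0.0014714
  k=1: C(35,1)·0.17^1·0.83^34 = 0.0105480
  k=2: C(35,2)·0.17^2·0.83^33 = 0.0367275
  k=3: C(35,3)·0.17^3·0.83^32 = 0.0827476
  k=4: C(35,4)·0.17^4·0.83^31 = 0.1355864
1 − 0.2670810 = 0.7329190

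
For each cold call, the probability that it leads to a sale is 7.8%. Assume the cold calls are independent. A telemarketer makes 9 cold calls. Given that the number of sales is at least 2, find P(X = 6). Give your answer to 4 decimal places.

X ~ Binomial(9, 0.078). Want P(X=6 | X≥2) = P(X=6) / P(X≥2).
P(X=6) = C(9,6)·0.078^6·0.922^3 = 0.000015
P(X≥2) = 1 − 0.481480 − 0.366593 = 0.151927
Ratio = 0.000015 / 0.151927 = 0.000098

0.0001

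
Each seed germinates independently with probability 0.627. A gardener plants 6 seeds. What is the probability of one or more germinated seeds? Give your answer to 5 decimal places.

P(at least one) = 1 − P(none) = 1 − (1 − 0.627)^6
= 1 − 0.0026931 = 0.9973069

0.99731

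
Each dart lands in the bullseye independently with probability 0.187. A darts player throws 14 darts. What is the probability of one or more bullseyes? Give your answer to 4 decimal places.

0.9449

P(at least one) = 1 − P(none) = 1 − (1 − 0.187)^14
= 1 − 0.055115 = 0.944885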